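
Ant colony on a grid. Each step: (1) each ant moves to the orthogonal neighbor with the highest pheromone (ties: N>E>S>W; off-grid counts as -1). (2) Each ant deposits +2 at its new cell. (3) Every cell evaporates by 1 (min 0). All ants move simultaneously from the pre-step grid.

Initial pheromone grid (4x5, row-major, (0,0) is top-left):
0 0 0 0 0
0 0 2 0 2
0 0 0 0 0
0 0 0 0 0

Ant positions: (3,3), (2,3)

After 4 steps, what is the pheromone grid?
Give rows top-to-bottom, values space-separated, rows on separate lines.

After step 1: ants at (2,3),(1,3)
  0 0 0 0 0
  0 0 1 1 1
  0 0 0 1 0
  0 0 0 0 0
After step 2: ants at (1,3),(1,4)
  0 0 0 0 0
  0 0 0 2 2
  0 0 0 0 0
  0 0 0 0 0
After step 3: ants at (1,4),(1,3)
  0 0 0 0 0
  0 0 0 3 3
  0 0 0 0 0
  0 0 0 0 0
After step 4: ants at (1,3),(1,4)
  0 0 0 0 0
  0 0 0 4 4
  0 0 0 0 0
  0 0 0 0 0

0 0 0 0 0
0 0 0 4 4
0 0 0 0 0
0 0 0 0 0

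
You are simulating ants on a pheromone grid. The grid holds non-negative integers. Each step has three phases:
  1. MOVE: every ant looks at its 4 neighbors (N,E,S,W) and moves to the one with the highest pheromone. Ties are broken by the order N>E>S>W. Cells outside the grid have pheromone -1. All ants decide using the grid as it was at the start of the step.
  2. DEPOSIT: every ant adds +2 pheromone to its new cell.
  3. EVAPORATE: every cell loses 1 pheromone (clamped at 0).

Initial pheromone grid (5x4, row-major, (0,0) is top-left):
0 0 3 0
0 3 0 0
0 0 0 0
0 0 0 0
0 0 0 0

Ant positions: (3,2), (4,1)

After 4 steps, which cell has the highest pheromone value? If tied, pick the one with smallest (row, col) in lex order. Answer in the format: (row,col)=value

Step 1: ant0:(3,2)->N->(2,2) | ant1:(4,1)->N->(3,1)
  grid max=2 at (0,2)
Step 2: ant0:(2,2)->N->(1,2) | ant1:(3,1)->N->(2,1)
  grid max=1 at (0,2)
Step 3: ant0:(1,2)->N->(0,2) | ant1:(2,1)->N->(1,1)
  grid max=2 at (0,2)
Step 4: ant0:(0,2)->E->(0,3) | ant1:(1,1)->N->(0,1)
  grid max=1 at (0,1)
Final grid:
  0 1 1 1
  0 1 0 0
  0 0 0 0
  0 0 0 0
  0 0 0 0
Max pheromone 1 at (0,1)

Answer: (0,1)=1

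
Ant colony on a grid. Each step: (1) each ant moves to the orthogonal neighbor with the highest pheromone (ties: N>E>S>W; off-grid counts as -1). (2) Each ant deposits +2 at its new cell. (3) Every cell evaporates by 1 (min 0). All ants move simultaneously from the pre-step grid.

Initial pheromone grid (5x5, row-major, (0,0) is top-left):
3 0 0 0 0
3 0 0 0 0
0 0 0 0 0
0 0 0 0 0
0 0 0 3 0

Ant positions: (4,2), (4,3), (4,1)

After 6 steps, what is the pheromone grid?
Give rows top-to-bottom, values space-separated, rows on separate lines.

After step 1: ants at (4,3),(3,3),(3,1)
  2 0 0 0 0
  2 0 0 0 0
  0 0 0 0 0
  0 1 0 1 0
  0 0 0 4 0
After step 2: ants at (3,3),(4,3),(2,1)
  1 0 0 0 0
  1 0 0 0 0
  0 1 0 0 0
  0 0 0 2 0
  0 0 0 5 0
After step 3: ants at (4,3),(3,3),(1,1)
  0 0 0 0 0
  0 1 0 0 0
  0 0 0 0 0
  0 0 0 3 0
  0 0 0 6 0
After step 4: ants at (3,3),(4,3),(0,1)
  0 1 0 0 0
  0 0 0 0 0
  0 0 0 0 0
  0 0 0 4 0
  0 0 0 7 0
After step 5: ants at (4,3),(3,3),(0,2)
  0 0 1 0 0
  0 0 0 0 0
  0 0 0 0 0
  0 0 0 5 0
  0 0 0 8 0
After step 6: ants at (3,3),(4,3),(0,3)
  0 0 0 1 0
  0 0 0 0 0
  0 0 0 0 0
  0 0 0 6 0
  0 0 0 9 0

0 0 0 1 0
0 0 0 0 0
0 0 0 0 0
0 0 0 6 0
0 0 0 9 0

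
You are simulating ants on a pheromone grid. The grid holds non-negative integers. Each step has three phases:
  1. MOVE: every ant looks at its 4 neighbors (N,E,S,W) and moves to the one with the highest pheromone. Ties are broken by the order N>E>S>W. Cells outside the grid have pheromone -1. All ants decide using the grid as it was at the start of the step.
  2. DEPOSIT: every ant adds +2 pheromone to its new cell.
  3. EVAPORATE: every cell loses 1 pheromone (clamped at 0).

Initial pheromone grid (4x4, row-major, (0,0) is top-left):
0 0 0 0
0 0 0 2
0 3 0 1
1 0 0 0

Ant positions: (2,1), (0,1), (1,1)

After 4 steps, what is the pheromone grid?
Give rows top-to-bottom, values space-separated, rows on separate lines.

After step 1: ants at (1,1),(0,2),(2,1)
  0 0 1 0
  0 1 0 1
  0 4 0 0
  0 0 0 0
After step 2: ants at (2,1),(0,3),(1,1)
  0 0 0 1
  0 2 0 0
  0 5 0 0
  0 0 0 0
After step 3: ants at (1,1),(1,3),(2,1)
  0 0 0 0
  0 3 0 1
  0 6 0 0
  0 0 0 0
After step 4: ants at (2,1),(0,3),(1,1)
  0 0 0 1
  0 4 0 0
  0 7 0 0
  0 0 0 0

0 0 0 1
0 4 0 0
0 7 0 0
0 0 0 0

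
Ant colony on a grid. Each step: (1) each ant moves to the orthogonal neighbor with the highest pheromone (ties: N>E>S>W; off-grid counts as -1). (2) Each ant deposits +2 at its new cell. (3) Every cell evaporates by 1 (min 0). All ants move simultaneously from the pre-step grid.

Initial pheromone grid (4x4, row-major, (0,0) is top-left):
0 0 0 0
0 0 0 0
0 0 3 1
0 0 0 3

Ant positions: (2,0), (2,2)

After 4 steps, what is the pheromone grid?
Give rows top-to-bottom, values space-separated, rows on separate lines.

After step 1: ants at (1,0),(2,3)
  0 0 0 0
  1 0 0 0
  0 0 2 2
  0 0 0 2
After step 2: ants at (0,0),(3,3)
  1 0 0 0
  0 0 0 0
  0 0 1 1
  0 0 0 3
After step 3: ants at (0,1),(2,3)
  0 1 0 0
  0 0 0 0
  0 0 0 2
  0 0 0 2
After step 4: ants at (0,2),(3,3)
  0 0 1 0
  0 0 0 0
  0 0 0 1
  0 0 0 3

0 0 1 0
0 0 0 0
0 0 0 1
0 0 0 3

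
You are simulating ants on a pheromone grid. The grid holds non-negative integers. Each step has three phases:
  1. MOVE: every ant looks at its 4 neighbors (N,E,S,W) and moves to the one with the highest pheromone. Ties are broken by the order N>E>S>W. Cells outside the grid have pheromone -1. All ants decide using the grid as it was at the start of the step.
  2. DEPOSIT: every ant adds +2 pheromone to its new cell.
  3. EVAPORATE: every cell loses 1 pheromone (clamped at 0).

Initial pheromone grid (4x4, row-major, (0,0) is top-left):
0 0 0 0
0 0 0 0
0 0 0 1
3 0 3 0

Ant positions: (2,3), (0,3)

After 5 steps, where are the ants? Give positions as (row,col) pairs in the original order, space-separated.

Step 1: ant0:(2,3)->N->(1,3) | ant1:(0,3)->S->(1,3)
  grid max=3 at (1,3)
Step 2: ant0:(1,3)->N->(0,3) | ant1:(1,3)->N->(0,3)
  grid max=3 at (0,3)
Step 3: ant0:(0,3)->S->(1,3) | ant1:(0,3)->S->(1,3)
  grid max=5 at (1,3)
Step 4: ant0:(1,3)->N->(0,3) | ant1:(1,3)->N->(0,3)
  grid max=5 at (0,3)
Step 5: ant0:(0,3)->S->(1,3) | ant1:(0,3)->S->(1,3)
  grid max=7 at (1,3)

(1,3) (1,3)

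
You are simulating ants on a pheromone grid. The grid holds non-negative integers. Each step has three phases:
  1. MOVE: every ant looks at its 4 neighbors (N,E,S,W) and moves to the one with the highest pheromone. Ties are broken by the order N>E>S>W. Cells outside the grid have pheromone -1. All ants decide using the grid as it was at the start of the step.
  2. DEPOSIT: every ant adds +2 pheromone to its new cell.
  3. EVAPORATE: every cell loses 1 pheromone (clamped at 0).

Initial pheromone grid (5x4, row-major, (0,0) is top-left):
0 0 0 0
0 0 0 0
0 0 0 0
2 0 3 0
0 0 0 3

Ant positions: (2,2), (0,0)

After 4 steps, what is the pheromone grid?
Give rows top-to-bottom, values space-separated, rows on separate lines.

After step 1: ants at (3,2),(0,1)
  0 1 0 0
  0 0 0 0
  0 0 0 0
  1 0 4 0
  0 0 0 2
After step 2: ants at (2,2),(0,2)
  0 0 1 0
  0 0 0 0
  0 0 1 0
  0 0 3 0
  0 0 0 1
After step 3: ants at (3,2),(0,3)
  0 0 0 1
  0 0 0 0
  0 0 0 0
  0 0 4 0
  0 0 0 0
After step 4: ants at (2,2),(1,3)
  0 0 0 0
  0 0 0 1
  0 0 1 0
  0 0 3 0
  0 0 0 0

0 0 0 0
0 0 0 1
0 0 1 0
0 0 3 0
0 0 0 0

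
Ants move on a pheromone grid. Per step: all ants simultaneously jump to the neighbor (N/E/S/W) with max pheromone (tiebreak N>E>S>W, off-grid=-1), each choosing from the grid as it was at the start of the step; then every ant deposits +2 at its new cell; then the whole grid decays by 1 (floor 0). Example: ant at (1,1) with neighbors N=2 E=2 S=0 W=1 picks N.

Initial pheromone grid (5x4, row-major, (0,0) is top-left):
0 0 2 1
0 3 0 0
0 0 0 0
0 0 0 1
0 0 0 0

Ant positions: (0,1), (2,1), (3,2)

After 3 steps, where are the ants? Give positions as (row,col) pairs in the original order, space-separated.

Step 1: ant0:(0,1)->S->(1,1) | ant1:(2,1)->N->(1,1) | ant2:(3,2)->E->(3,3)
  grid max=6 at (1,1)
Step 2: ant0:(1,1)->N->(0,1) | ant1:(1,1)->N->(0,1) | ant2:(3,3)->N->(2,3)
  grid max=5 at (1,1)
Step 3: ant0:(0,1)->S->(1,1) | ant1:(0,1)->S->(1,1) | ant2:(2,3)->S->(3,3)
  grid max=8 at (1,1)

(1,1) (1,1) (3,3)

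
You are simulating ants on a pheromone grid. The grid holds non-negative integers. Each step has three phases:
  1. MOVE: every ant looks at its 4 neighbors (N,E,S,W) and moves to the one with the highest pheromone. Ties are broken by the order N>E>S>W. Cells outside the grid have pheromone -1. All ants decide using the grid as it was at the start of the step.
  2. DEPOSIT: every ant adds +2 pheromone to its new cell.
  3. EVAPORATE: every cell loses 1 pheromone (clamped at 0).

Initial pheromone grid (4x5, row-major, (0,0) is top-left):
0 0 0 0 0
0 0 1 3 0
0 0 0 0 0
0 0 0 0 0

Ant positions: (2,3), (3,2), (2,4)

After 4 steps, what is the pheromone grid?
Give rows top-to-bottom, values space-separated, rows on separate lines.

After step 1: ants at (1,3),(2,2),(1,4)
  0 0 0 0 0
  0 0 0 4 1
  0 0 1 0 0
  0 0 0 0 0
After step 2: ants at (1,4),(1,2),(1,3)
  0 0 0 0 0
  0 0 1 5 2
  0 0 0 0 0
  0 0 0 0 0
After step 3: ants at (1,3),(1,3),(1,4)
  0 0 0 0 0
  0 0 0 8 3
  0 0 0 0 0
  0 0 0 0 0
After step 4: ants at (1,4),(1,4),(1,3)
  0 0 0 0 0
  0 0 0 9 6
  0 0 0 0 0
  0 0 0 0 0

0 0 0 0 0
0 0 0 9 6
0 0 0 0 0
0 0 0 0 0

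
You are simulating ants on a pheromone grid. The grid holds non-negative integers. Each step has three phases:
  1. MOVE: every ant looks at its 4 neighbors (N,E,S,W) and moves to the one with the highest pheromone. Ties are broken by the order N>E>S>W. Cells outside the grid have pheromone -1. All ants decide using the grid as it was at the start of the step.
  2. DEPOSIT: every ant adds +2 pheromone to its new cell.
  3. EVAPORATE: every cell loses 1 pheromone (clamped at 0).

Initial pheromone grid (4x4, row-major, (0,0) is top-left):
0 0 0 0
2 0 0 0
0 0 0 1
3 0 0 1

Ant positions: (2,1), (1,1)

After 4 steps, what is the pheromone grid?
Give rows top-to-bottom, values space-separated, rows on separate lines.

After step 1: ants at (1,1),(1,0)
  0 0 0 0
  3 1 0 0
  0 0 0 0
  2 0 0 0
After step 2: ants at (1,0),(1,1)
  0 0 0 0
  4 2 0 0
  0 0 0 0
  1 0 0 0
After step 3: ants at (1,1),(1,0)
  0 0 0 0
  5 3 0 0
  0 0 0 0
  0 0 0 0
After step 4: ants at (1,0),(1,1)
  0 0 0 0
  6 4 0 0
  0 0 0 0
  0 0 0 0

0 0 0 0
6 4 0 0
0 0 0 0
0 0 0 0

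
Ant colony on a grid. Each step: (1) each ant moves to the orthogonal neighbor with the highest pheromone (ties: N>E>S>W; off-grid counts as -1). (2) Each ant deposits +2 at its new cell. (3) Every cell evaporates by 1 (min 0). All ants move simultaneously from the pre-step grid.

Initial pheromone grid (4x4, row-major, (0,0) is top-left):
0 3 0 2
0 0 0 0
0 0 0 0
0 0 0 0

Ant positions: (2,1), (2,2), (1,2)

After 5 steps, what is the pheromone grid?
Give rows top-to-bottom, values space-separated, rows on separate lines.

After step 1: ants at (1,1),(1,2),(0,2)
  0 2 1 1
  0 1 1 0
  0 0 0 0
  0 0 0 0
After step 2: ants at (0,1),(0,2),(0,1)
  0 5 2 0
  0 0 0 0
  0 0 0 0
  0 0 0 0
After step 3: ants at (0,2),(0,1),(0,2)
  0 6 5 0
  0 0 0 0
  0 0 0 0
  0 0 0 0
After step 4: ants at (0,1),(0,2),(0,1)
  0 9 6 0
  0 0 0 0
  0 0 0 0
  0 0 0 0
After step 5: ants at (0,2),(0,1),(0,2)
  0 10 9 0
  0 0 0 0
  0 0 0 0
  0 0 0 0

0 10 9 0
0 0 0 0
0 0 0 0
0 0 0 0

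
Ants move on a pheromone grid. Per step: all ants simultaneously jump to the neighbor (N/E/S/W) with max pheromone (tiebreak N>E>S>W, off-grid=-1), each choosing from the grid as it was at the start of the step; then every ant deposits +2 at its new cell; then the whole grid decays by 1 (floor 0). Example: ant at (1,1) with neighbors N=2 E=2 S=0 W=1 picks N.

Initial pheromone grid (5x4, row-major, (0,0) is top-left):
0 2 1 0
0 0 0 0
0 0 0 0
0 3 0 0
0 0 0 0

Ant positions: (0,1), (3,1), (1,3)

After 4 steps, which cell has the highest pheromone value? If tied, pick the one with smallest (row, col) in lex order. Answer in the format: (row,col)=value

Answer: (0,2)=5

Derivation:
Step 1: ant0:(0,1)->E->(0,2) | ant1:(3,1)->N->(2,1) | ant2:(1,3)->N->(0,3)
  grid max=2 at (0,2)
Step 2: ant0:(0,2)->E->(0,3) | ant1:(2,1)->S->(3,1) | ant2:(0,3)->W->(0,2)
  grid max=3 at (0,2)
Step 3: ant0:(0,3)->W->(0,2) | ant1:(3,1)->N->(2,1) | ant2:(0,2)->E->(0,3)
  grid max=4 at (0,2)
Step 4: ant0:(0,2)->E->(0,3) | ant1:(2,1)->S->(3,1) | ant2:(0,3)->W->(0,2)
  grid max=5 at (0,2)
Final grid:
  0 0 5 4
  0 0 0 0
  0 0 0 0
  0 3 0 0
  0 0 0 0
Max pheromone 5 at (0,2)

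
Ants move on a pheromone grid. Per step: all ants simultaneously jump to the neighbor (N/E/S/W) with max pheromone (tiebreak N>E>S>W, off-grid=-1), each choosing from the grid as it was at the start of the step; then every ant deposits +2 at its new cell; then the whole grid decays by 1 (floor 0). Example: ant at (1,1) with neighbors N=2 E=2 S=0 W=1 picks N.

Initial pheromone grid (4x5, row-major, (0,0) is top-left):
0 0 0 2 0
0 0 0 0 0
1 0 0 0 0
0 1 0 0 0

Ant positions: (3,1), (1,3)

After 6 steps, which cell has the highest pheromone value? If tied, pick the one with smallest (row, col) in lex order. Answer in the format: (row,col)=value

Step 1: ant0:(3,1)->N->(2,1) | ant1:(1,3)->N->(0,3)
  grid max=3 at (0,3)
Step 2: ant0:(2,1)->N->(1,1) | ant1:(0,3)->E->(0,4)
  grid max=2 at (0,3)
Step 3: ant0:(1,1)->N->(0,1) | ant1:(0,4)->W->(0,3)
  grid max=3 at (0,3)
Step 4: ant0:(0,1)->E->(0,2) | ant1:(0,3)->E->(0,4)
  grid max=2 at (0,3)
Step 5: ant0:(0,2)->E->(0,3) | ant1:(0,4)->W->(0,3)
  grid max=5 at (0,3)
Step 6: ant0:(0,3)->E->(0,4) | ant1:(0,3)->E->(0,4)
  grid max=4 at (0,3)
Final grid:
  0 0 0 4 3
  0 0 0 0 0
  0 0 0 0 0
  0 0 0 0 0
Max pheromone 4 at (0,3)

Answer: (0,3)=4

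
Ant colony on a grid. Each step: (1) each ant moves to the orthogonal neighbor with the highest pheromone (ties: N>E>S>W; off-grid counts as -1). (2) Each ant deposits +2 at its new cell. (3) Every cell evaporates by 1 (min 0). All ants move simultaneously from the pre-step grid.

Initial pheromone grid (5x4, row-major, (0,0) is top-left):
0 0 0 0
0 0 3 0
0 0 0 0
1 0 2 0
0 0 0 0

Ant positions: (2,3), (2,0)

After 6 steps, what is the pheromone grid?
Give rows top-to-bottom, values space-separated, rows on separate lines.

After step 1: ants at (1,3),(3,0)
  0 0 0 0
  0 0 2 1
  0 0 0 0
  2 0 1 0
  0 0 0 0
After step 2: ants at (1,2),(2,0)
  0 0 0 0
  0 0 3 0
  1 0 0 0
  1 0 0 0
  0 0 0 0
After step 3: ants at (0,2),(3,0)
  0 0 1 0
  0 0 2 0
  0 0 0 0
  2 0 0 0
  0 0 0 0
After step 4: ants at (1,2),(2,0)
  0 0 0 0
  0 0 3 0
  1 0 0 0
  1 0 0 0
  0 0 0 0
After step 5: ants at (0,2),(3,0)
  0 0 1 0
  0 0 2 0
  0 0 0 0
  2 0 0 0
  0 0 0 0
After step 6: ants at (1,2),(2,0)
  0 0 0 0
  0 0 3 0
  1 0 0 0
  1 0 0 0
  0 0 0 0

0 0 0 0
0 0 3 0
1 0 0 0
1 0 0 0
0 0 0 0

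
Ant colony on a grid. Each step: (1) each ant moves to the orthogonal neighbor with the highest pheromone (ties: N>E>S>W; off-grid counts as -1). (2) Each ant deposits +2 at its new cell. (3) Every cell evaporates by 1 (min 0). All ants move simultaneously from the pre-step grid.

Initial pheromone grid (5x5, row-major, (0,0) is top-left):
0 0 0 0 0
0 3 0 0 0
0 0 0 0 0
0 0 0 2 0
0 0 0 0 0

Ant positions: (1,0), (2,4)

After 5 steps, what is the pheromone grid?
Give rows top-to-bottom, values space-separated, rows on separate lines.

After step 1: ants at (1,1),(1,4)
  0 0 0 0 0
  0 4 0 0 1
  0 0 0 0 0
  0 0 0 1 0
  0 0 0 0 0
After step 2: ants at (0,1),(0,4)
  0 1 0 0 1
  0 3 0 0 0
  0 0 0 0 0
  0 0 0 0 0
  0 0 0 0 0
After step 3: ants at (1,1),(1,4)
  0 0 0 0 0
  0 4 0 0 1
  0 0 0 0 0
  0 0 0 0 0
  0 0 0 0 0
After step 4: ants at (0,1),(0,4)
  0 1 0 0 1
  0 3 0 0 0
  0 0 0 0 0
  0 0 0 0 0
  0 0 0 0 0
After step 5: ants at (1,1),(1,4)
  0 0 0 0 0
  0 4 0 0 1
  0 0 0 0 0
  0 0 0 0 0
  0 0 0 0 0

0 0 0 0 0
0 4 0 0 1
0 0 0 0 0
0 0 0 0 0
0 0 0 0 0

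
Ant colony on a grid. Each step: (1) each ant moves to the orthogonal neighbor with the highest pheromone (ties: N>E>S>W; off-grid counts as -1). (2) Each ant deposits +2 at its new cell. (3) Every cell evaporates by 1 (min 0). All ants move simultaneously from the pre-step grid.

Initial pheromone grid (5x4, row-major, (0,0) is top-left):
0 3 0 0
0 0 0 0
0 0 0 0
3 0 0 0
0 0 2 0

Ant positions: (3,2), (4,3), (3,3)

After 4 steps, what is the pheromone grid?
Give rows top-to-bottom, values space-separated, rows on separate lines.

After step 1: ants at (4,2),(4,2),(2,3)
  0 2 0 0
  0 0 0 0
  0 0 0 1
  2 0 0 0
  0 0 5 0
After step 2: ants at (3,2),(3,2),(1,3)
  0 1 0 0
  0 0 0 1
  0 0 0 0
  1 0 3 0
  0 0 4 0
After step 3: ants at (4,2),(4,2),(0,3)
  0 0 0 1
  0 0 0 0
  0 0 0 0
  0 0 2 0
  0 0 7 0
After step 4: ants at (3,2),(3,2),(1,3)
  0 0 0 0
  0 0 0 1
  0 0 0 0
  0 0 5 0
  0 0 6 0

0 0 0 0
0 0 0 1
0 0 0 0
0 0 5 0
0 0 6 0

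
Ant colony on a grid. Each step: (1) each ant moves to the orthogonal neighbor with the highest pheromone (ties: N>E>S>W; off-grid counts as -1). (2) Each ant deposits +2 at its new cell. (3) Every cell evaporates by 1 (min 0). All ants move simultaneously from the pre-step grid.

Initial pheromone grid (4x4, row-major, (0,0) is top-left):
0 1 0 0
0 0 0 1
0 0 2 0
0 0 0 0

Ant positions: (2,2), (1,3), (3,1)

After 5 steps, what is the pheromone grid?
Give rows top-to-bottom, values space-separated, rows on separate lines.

After step 1: ants at (1,2),(0,3),(2,1)
  0 0 0 1
  0 0 1 0
  0 1 1 0
  0 0 0 0
After step 2: ants at (2,2),(1,3),(2,2)
  0 0 0 0
  0 0 0 1
  0 0 4 0
  0 0 0 0
After step 3: ants at (1,2),(0,3),(1,2)
  0 0 0 1
  0 0 3 0
  0 0 3 0
  0 0 0 0
After step 4: ants at (2,2),(1,3),(2,2)
  0 0 0 0
  0 0 2 1
  0 0 6 0
  0 0 0 0
After step 5: ants at (1,2),(1,2),(1,2)
  0 0 0 0
  0 0 7 0
  0 0 5 0
  0 0 0 0

0 0 0 0
0 0 7 0
0 0 5 0
0 0 0 0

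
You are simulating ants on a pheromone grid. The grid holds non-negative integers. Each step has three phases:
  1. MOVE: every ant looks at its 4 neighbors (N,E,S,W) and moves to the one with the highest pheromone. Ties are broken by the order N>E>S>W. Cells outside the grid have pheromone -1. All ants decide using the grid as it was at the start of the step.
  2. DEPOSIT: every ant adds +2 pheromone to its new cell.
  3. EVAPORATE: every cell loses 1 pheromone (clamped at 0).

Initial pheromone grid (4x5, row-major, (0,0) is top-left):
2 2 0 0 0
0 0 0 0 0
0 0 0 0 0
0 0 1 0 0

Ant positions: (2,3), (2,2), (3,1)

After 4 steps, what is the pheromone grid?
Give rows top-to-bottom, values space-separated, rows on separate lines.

After step 1: ants at (1,3),(3,2),(3,2)
  1 1 0 0 0
  0 0 0 1 0
  0 0 0 0 0
  0 0 4 0 0
After step 2: ants at (0,3),(2,2),(2,2)
  0 0 0 1 0
  0 0 0 0 0
  0 0 3 0 0
  0 0 3 0 0
After step 3: ants at (0,4),(3,2),(3,2)
  0 0 0 0 1
  0 0 0 0 0
  0 0 2 0 0
  0 0 6 0 0
After step 4: ants at (1,4),(2,2),(2,2)
  0 0 0 0 0
  0 0 0 0 1
  0 0 5 0 0
  0 0 5 0 0

0 0 0 0 0
0 0 0 0 1
0 0 5 0 0
0 0 5 0 0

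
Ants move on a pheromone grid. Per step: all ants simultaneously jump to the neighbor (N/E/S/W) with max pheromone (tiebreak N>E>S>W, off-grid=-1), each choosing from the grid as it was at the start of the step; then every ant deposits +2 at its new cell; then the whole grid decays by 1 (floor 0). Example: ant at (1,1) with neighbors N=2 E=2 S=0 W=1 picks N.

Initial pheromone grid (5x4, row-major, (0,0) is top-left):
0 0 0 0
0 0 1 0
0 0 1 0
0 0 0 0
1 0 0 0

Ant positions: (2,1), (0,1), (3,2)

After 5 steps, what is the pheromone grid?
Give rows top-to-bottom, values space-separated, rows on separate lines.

After step 1: ants at (2,2),(0,2),(2,2)
  0 0 1 0
  0 0 0 0
  0 0 4 0
  0 0 0 0
  0 0 0 0
After step 2: ants at (1,2),(0,3),(1,2)
  0 0 0 1
  0 0 3 0
  0 0 3 0
  0 0 0 0
  0 0 0 0
After step 3: ants at (2,2),(1,3),(2,2)
  0 0 0 0
  0 0 2 1
  0 0 6 0
  0 0 0 0
  0 0 0 0
After step 4: ants at (1,2),(1,2),(1,2)
  0 0 0 0
  0 0 7 0
  0 0 5 0
  0 0 0 0
  0 0 0 0
After step 5: ants at (2,2),(2,2),(2,2)
  0 0 0 0
  0 0 6 0
  0 0 10 0
  0 0 0 0
  0 0 0 0

0 0 0 0
0 0 6 0
0 0 10 0
0 0 0 0
0 0 0 0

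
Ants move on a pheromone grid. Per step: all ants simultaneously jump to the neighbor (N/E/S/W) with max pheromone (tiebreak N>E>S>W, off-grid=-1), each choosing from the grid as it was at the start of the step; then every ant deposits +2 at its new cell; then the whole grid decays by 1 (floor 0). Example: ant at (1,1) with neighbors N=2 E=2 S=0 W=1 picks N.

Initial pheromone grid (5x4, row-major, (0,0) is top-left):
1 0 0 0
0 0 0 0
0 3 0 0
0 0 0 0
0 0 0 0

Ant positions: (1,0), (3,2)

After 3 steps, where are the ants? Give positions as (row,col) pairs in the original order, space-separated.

Step 1: ant0:(1,0)->N->(0,0) | ant1:(3,2)->N->(2,2)
  grid max=2 at (0,0)
Step 2: ant0:(0,0)->E->(0,1) | ant1:(2,2)->W->(2,1)
  grid max=3 at (2,1)
Step 3: ant0:(0,1)->W->(0,0) | ant1:(2,1)->N->(1,1)
  grid max=2 at (0,0)

(0,0) (1,1)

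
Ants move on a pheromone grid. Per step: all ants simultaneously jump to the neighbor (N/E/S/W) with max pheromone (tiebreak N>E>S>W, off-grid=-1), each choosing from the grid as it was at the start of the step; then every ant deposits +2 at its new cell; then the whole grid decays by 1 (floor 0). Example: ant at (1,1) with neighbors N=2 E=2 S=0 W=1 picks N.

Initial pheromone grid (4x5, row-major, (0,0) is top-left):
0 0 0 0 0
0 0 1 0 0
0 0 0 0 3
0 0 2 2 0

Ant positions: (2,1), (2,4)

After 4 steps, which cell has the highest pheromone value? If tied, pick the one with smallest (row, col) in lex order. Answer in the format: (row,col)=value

Answer: (2,4)=3

Derivation:
Step 1: ant0:(2,1)->N->(1,1) | ant1:(2,4)->N->(1,4)
  grid max=2 at (2,4)
Step 2: ant0:(1,1)->N->(0,1) | ant1:(1,4)->S->(2,4)
  grid max=3 at (2,4)
Step 3: ant0:(0,1)->E->(0,2) | ant1:(2,4)->N->(1,4)
  grid max=2 at (2,4)
Step 4: ant0:(0,2)->E->(0,3) | ant1:(1,4)->S->(2,4)
  grid max=3 at (2,4)
Final grid:
  0 0 0 1 0
  0 0 0 0 0
  0 0 0 0 3
  0 0 0 0 0
Max pheromone 3 at (2,4)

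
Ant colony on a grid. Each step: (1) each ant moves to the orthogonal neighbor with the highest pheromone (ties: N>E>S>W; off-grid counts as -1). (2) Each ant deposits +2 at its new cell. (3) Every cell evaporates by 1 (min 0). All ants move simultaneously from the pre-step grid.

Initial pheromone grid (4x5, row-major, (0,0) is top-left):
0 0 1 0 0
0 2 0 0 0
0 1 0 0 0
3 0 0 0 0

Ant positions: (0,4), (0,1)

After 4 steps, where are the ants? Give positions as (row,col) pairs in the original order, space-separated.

Step 1: ant0:(0,4)->S->(1,4) | ant1:(0,1)->S->(1,1)
  grid max=3 at (1,1)
Step 2: ant0:(1,4)->N->(0,4) | ant1:(1,1)->N->(0,1)
  grid max=2 at (1,1)
Step 3: ant0:(0,4)->S->(1,4) | ant1:(0,1)->S->(1,1)
  grid max=3 at (1,1)
Step 4: ant0:(1,4)->N->(0,4) | ant1:(1,1)->N->(0,1)
  grid max=2 at (1,1)

(0,4) (0,1)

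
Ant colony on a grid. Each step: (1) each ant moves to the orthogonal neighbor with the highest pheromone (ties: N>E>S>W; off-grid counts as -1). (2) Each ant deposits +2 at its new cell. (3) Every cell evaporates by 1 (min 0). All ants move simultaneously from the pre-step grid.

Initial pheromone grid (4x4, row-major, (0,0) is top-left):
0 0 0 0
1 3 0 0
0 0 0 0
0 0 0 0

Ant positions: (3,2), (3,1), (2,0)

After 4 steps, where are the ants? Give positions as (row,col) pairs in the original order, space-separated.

Step 1: ant0:(3,2)->N->(2,2) | ant1:(3,1)->N->(2,1) | ant2:(2,0)->N->(1,0)
  grid max=2 at (1,0)
Step 2: ant0:(2,2)->W->(2,1) | ant1:(2,1)->N->(1,1) | ant2:(1,0)->E->(1,1)
  grid max=5 at (1,1)
Step 3: ant0:(2,1)->N->(1,1) | ant1:(1,1)->S->(2,1) | ant2:(1,1)->S->(2,1)
  grid max=6 at (1,1)
Step 4: ant0:(1,1)->S->(2,1) | ant1:(2,1)->N->(1,1) | ant2:(2,1)->N->(1,1)
  grid max=9 at (1,1)

(2,1) (1,1) (1,1)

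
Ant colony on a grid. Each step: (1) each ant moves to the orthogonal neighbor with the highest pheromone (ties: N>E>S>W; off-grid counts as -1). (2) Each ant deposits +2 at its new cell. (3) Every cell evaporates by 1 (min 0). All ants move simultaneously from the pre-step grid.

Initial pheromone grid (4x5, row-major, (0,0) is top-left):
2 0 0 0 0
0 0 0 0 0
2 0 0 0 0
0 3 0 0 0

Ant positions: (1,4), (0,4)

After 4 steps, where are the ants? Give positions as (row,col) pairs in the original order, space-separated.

Step 1: ant0:(1,4)->N->(0,4) | ant1:(0,4)->S->(1,4)
  grid max=2 at (3,1)
Step 2: ant0:(0,4)->S->(1,4) | ant1:(1,4)->N->(0,4)
  grid max=2 at (0,4)
Step 3: ant0:(1,4)->N->(0,4) | ant1:(0,4)->S->(1,4)
  grid max=3 at (0,4)
Step 4: ant0:(0,4)->S->(1,4) | ant1:(1,4)->N->(0,4)
  grid max=4 at (0,4)

(1,4) (0,4)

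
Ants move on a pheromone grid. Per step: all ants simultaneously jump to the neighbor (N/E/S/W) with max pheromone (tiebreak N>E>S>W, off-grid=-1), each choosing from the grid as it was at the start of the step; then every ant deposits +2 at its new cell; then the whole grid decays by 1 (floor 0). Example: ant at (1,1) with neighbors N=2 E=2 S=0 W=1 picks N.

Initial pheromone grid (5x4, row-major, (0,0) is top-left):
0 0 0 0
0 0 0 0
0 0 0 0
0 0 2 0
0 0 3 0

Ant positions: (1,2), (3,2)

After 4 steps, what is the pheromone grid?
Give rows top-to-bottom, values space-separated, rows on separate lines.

After step 1: ants at (0,2),(4,2)
  0 0 1 0
  0 0 0 0
  0 0 0 0
  0 0 1 0
  0 0 4 0
After step 2: ants at (0,3),(3,2)
  0 0 0 1
  0 0 0 0
  0 0 0 0
  0 0 2 0
  0 0 3 0
After step 3: ants at (1,3),(4,2)
  0 0 0 0
  0 0 0 1
  0 0 0 0
  0 0 1 0
  0 0 4 0
After step 4: ants at (0,3),(3,2)
  0 0 0 1
  0 0 0 0
  0 0 0 0
  0 0 2 0
  0 0 3 0

0 0 0 1
0 0 0 0
0 0 0 0
0 0 2 0
0 0 3 0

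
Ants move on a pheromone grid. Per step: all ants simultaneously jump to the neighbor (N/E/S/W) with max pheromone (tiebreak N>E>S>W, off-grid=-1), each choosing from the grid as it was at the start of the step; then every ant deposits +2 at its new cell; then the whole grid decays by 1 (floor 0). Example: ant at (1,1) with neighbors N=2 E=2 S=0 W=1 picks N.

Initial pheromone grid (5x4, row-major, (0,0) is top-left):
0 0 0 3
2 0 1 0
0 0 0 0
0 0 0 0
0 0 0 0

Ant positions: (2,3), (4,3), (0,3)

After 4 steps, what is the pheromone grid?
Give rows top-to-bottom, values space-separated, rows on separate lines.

After step 1: ants at (1,3),(3,3),(1,3)
  0 0 0 2
  1 0 0 3
  0 0 0 0
  0 0 0 1
  0 0 0 0
After step 2: ants at (0,3),(2,3),(0,3)
  0 0 0 5
  0 0 0 2
  0 0 0 1
  0 0 0 0
  0 0 0 0
After step 3: ants at (1,3),(1,3),(1,3)
  0 0 0 4
  0 0 0 7
  0 0 0 0
  0 0 0 0
  0 0 0 0
After step 4: ants at (0,3),(0,3),(0,3)
  0 0 0 9
  0 0 0 6
  0 0 0 0
  0 0 0 0
  0 0 0 0

0 0 0 9
0 0 0 6
0 0 0 0
0 0 0 0
0 0 0 0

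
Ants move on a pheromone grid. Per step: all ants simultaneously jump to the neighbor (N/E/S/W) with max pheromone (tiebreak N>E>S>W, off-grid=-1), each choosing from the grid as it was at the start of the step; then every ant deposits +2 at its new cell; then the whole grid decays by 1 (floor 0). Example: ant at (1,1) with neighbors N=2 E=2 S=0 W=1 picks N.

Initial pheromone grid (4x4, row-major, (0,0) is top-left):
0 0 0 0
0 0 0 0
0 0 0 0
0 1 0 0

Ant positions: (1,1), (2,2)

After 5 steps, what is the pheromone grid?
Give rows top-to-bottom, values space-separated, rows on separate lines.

After step 1: ants at (0,1),(1,2)
  0 1 0 0
  0 0 1 0
  0 0 0 0
  0 0 0 0
After step 2: ants at (0,2),(0,2)
  0 0 3 0
  0 0 0 0
  0 0 0 0
  0 0 0 0
After step 3: ants at (0,3),(0,3)
  0 0 2 3
  0 0 0 0
  0 0 0 0
  0 0 0 0
After step 4: ants at (0,2),(0,2)
  0 0 5 2
  0 0 0 0
  0 0 0 0
  0 0 0 0
After step 5: ants at (0,3),(0,3)
  0 0 4 5
  0 0 0 0
  0 0 0 0
  0 0 0 0

0 0 4 5
0 0 0 0
0 0 0 0
0 0 0 0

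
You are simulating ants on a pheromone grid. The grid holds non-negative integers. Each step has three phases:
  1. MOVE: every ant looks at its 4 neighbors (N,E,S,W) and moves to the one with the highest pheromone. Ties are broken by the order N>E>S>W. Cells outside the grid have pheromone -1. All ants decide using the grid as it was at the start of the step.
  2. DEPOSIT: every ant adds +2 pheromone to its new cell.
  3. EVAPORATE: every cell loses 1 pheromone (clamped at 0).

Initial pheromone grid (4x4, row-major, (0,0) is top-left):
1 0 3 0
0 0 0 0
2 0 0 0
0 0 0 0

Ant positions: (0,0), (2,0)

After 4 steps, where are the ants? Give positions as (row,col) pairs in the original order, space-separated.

Step 1: ant0:(0,0)->E->(0,1) | ant1:(2,0)->N->(1,0)
  grid max=2 at (0,2)
Step 2: ant0:(0,1)->E->(0,2) | ant1:(1,0)->S->(2,0)
  grid max=3 at (0,2)
Step 3: ant0:(0,2)->E->(0,3) | ant1:(2,0)->N->(1,0)
  grid max=2 at (0,2)
Step 4: ant0:(0,3)->W->(0,2) | ant1:(1,0)->S->(2,0)
  grid max=3 at (0,2)

(0,2) (2,0)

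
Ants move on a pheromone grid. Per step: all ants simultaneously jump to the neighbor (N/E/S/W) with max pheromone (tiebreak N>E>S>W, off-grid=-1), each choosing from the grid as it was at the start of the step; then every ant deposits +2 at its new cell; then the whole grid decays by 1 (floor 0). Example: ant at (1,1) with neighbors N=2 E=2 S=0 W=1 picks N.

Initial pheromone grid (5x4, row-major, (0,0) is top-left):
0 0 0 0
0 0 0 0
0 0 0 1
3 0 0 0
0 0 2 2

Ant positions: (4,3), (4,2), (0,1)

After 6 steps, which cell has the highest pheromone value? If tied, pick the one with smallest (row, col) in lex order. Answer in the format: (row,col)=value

Step 1: ant0:(4,3)->W->(4,2) | ant1:(4,2)->E->(4,3) | ant2:(0,1)->E->(0,2)
  grid max=3 at (4,2)
Step 2: ant0:(4,2)->E->(4,3) | ant1:(4,3)->W->(4,2) | ant2:(0,2)->E->(0,3)
  grid max=4 at (4,2)
Step 3: ant0:(4,3)->W->(4,2) | ant1:(4,2)->E->(4,3) | ant2:(0,3)->S->(1,3)
  grid max=5 at (4,2)
Step 4: ant0:(4,2)->E->(4,3) | ant1:(4,3)->W->(4,2) | ant2:(1,3)->N->(0,3)
  grid max=6 at (4,2)
Step 5: ant0:(4,3)->W->(4,2) | ant1:(4,2)->E->(4,3) | ant2:(0,3)->S->(1,3)
  grid max=7 at (4,2)
Step 6: ant0:(4,2)->E->(4,3) | ant1:(4,3)->W->(4,2) | ant2:(1,3)->N->(0,3)
  grid max=8 at (4,2)
Final grid:
  0 0 0 1
  0 0 0 0
  0 0 0 0
  0 0 0 0
  0 0 8 8
Max pheromone 8 at (4,2)

Answer: (4,2)=8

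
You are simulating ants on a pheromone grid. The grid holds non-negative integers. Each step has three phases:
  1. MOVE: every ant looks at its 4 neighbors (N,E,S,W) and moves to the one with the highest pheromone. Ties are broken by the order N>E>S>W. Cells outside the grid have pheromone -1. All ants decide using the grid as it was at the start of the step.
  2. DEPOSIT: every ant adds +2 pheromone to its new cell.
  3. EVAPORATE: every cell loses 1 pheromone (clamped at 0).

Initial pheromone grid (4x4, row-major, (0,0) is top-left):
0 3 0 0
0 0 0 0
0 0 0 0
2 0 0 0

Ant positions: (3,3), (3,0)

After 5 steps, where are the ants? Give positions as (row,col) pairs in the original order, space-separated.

Step 1: ant0:(3,3)->N->(2,3) | ant1:(3,0)->N->(2,0)
  grid max=2 at (0,1)
Step 2: ant0:(2,3)->N->(1,3) | ant1:(2,0)->S->(3,0)
  grid max=2 at (3,0)
Step 3: ant0:(1,3)->N->(0,3) | ant1:(3,0)->N->(2,0)
  grid max=1 at (0,3)
Step 4: ant0:(0,3)->S->(1,3) | ant1:(2,0)->S->(3,0)
  grid max=2 at (3,0)
Step 5: ant0:(1,3)->N->(0,3) | ant1:(3,0)->N->(2,0)
  grid max=1 at (0,3)

(0,3) (2,0)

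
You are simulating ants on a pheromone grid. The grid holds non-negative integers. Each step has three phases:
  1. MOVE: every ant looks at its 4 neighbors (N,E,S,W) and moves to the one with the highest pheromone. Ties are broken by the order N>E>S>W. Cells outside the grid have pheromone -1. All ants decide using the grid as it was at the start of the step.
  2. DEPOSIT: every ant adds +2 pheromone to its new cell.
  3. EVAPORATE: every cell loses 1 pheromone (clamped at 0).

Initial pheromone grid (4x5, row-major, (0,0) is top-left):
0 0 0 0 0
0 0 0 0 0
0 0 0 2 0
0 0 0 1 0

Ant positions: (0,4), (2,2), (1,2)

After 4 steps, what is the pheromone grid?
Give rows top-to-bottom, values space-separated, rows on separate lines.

After step 1: ants at (1,4),(2,3),(0,2)
  0 0 1 0 0
  0 0 0 0 1
  0 0 0 3 0
  0 0 0 0 0
After step 2: ants at (0,4),(1,3),(0,3)
  0 0 0 1 1
  0 0 0 1 0
  0 0 0 2 0
  0 0 0 0 0
After step 3: ants at (0,3),(2,3),(0,4)
  0 0 0 2 2
  0 0 0 0 0
  0 0 0 3 0
  0 0 0 0 0
After step 4: ants at (0,4),(1,3),(0,3)
  0 0 0 3 3
  0 0 0 1 0
  0 0 0 2 0
  0 0 0 0 0

0 0 0 3 3
0 0 0 1 0
0 0 0 2 0
0 0 0 0 0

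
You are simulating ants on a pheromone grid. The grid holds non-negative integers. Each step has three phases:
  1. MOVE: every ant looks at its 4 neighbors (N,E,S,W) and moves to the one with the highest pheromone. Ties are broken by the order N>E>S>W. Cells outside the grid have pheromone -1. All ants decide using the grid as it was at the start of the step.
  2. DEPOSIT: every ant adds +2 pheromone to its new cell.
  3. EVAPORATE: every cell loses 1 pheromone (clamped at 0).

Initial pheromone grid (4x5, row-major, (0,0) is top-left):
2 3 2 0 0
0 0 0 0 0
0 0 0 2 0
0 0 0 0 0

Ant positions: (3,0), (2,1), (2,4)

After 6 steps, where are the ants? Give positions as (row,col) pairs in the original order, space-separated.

Step 1: ant0:(3,0)->N->(2,0) | ant1:(2,1)->N->(1,1) | ant2:(2,4)->W->(2,3)
  grid max=3 at (2,3)
Step 2: ant0:(2,0)->N->(1,0) | ant1:(1,1)->N->(0,1) | ant2:(2,3)->N->(1,3)
  grid max=3 at (0,1)
Step 3: ant0:(1,0)->N->(0,0) | ant1:(0,1)->E->(0,2) | ant2:(1,3)->S->(2,3)
  grid max=3 at (2,3)
Step 4: ant0:(0,0)->E->(0,1) | ant1:(0,2)->W->(0,1) | ant2:(2,3)->N->(1,3)
  grid max=5 at (0,1)
Step 5: ant0:(0,1)->E->(0,2) | ant1:(0,1)->E->(0,2) | ant2:(1,3)->S->(2,3)
  grid max=4 at (0,1)
Step 6: ant0:(0,2)->W->(0,1) | ant1:(0,2)->W->(0,1) | ant2:(2,3)->N->(1,3)
  grid max=7 at (0,1)

(0,1) (0,1) (1,3)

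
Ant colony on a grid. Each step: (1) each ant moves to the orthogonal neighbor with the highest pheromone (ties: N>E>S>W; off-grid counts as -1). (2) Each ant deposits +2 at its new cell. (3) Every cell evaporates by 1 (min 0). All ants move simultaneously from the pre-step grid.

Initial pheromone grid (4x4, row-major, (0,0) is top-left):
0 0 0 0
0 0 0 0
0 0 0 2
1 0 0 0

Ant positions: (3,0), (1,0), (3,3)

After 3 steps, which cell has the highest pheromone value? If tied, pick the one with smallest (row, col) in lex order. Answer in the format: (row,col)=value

Step 1: ant0:(3,0)->N->(2,0) | ant1:(1,0)->N->(0,0) | ant2:(3,3)->N->(2,3)
  grid max=3 at (2,3)
Step 2: ant0:(2,0)->N->(1,0) | ant1:(0,0)->E->(0,1) | ant2:(2,3)->N->(1,3)
  grid max=2 at (2,3)
Step 3: ant0:(1,0)->N->(0,0) | ant1:(0,1)->E->(0,2) | ant2:(1,3)->S->(2,3)
  grid max=3 at (2,3)
Final grid:
  1 0 1 0
  0 0 0 0
  0 0 0 3
  0 0 0 0
Max pheromone 3 at (2,3)

Answer: (2,3)=3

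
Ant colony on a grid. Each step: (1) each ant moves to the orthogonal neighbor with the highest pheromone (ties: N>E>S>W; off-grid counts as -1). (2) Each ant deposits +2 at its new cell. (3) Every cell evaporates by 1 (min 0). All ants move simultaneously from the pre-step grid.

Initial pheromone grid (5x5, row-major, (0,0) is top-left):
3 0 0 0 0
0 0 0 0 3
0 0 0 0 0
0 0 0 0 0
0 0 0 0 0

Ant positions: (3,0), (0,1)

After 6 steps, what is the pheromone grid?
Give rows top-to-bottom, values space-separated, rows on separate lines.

After step 1: ants at (2,0),(0,0)
  4 0 0 0 0
  0 0 0 0 2
  1 0 0 0 0
  0 0 0 0 0
  0 0 0 0 0
After step 2: ants at (1,0),(0,1)
  3 1 0 0 0
  1 0 0 0 1
  0 0 0 0 0
  0 0 0 0 0
  0 0 0 0 0
After step 3: ants at (0,0),(0,0)
  6 0 0 0 0
  0 0 0 0 0
  0 0 0 0 0
  0 0 0 0 0
  0 0 0 0 0
After step 4: ants at (0,1),(0,1)
  5 3 0 0 0
  0 0 0 0 0
  0 0 0 0 0
  0 0 0 0 0
  0 0 0 0 0
After step 5: ants at (0,0),(0,0)
  8 2 0 0 0
  0 0 0 0 0
  0 0 0 0 0
  0 0 0 0 0
  0 0 0 0 0
After step 6: ants at (0,1),(0,1)
  7 5 0 0 0
  0 0 0 0 0
  0 0 0 0 0
  0 0 0 0 0
  0 0 0 0 0

7 5 0 0 0
0 0 0 0 0
0 0 0 0 0
0 0 0 0 0
0 0 0 0 0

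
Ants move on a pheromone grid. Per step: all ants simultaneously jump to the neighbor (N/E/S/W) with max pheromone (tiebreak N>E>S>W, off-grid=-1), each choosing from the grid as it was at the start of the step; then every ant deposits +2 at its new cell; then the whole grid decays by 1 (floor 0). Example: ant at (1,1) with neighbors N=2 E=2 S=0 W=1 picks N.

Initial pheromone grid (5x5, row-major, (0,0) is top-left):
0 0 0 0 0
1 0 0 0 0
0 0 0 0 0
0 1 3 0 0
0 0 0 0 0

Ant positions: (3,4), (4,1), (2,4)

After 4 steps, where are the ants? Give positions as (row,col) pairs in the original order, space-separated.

Step 1: ant0:(3,4)->N->(2,4) | ant1:(4,1)->N->(3,1) | ant2:(2,4)->N->(1,4)
  grid max=2 at (3,1)
Step 2: ant0:(2,4)->N->(1,4) | ant1:(3,1)->E->(3,2) | ant2:(1,4)->S->(2,4)
  grid max=3 at (3,2)
Step 3: ant0:(1,4)->S->(2,4) | ant1:(3,2)->W->(3,1) | ant2:(2,4)->N->(1,4)
  grid max=3 at (1,4)
Step 4: ant0:(2,4)->N->(1,4) | ant1:(3,1)->E->(3,2) | ant2:(1,4)->S->(2,4)
  grid max=4 at (1,4)

(1,4) (3,2) (2,4)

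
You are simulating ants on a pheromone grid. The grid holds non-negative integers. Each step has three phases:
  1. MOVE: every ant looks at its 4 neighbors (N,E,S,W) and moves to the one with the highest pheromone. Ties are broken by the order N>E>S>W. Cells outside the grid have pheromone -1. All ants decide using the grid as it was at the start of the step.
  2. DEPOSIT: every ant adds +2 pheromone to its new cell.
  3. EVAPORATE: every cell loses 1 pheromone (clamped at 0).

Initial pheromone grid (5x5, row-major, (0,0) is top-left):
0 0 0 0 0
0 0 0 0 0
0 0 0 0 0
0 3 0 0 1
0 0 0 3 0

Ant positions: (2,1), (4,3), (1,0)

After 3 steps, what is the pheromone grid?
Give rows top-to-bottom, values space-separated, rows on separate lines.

After step 1: ants at (3,1),(3,3),(0,0)
  1 0 0 0 0
  0 0 0 0 0
  0 0 0 0 0
  0 4 0 1 0
  0 0 0 2 0
After step 2: ants at (2,1),(4,3),(0,1)
  0 1 0 0 0
  0 0 0 0 0
  0 1 0 0 0
  0 3 0 0 0
  0 0 0 3 0
After step 3: ants at (3,1),(3,3),(0,2)
  0 0 1 0 0
  0 0 0 0 0
  0 0 0 0 0
  0 4 0 1 0
  0 0 0 2 0

0 0 1 0 0
0 0 0 0 0
0 0 0 0 0
0 4 0 1 0
0 0 0 2 0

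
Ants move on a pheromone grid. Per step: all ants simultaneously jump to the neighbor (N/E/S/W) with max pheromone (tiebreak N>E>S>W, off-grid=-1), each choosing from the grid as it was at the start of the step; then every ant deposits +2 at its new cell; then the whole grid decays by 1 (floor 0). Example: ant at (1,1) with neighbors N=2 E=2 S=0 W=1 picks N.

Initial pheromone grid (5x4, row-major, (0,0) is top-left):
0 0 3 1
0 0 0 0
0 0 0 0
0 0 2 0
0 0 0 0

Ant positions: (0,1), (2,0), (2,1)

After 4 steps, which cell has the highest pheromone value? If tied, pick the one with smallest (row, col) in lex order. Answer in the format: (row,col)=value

Answer: (1,0)=4

Derivation:
Step 1: ant0:(0,1)->E->(0,2) | ant1:(2,0)->N->(1,0) | ant2:(2,1)->N->(1,1)
  grid max=4 at (0,2)
Step 2: ant0:(0,2)->E->(0,3) | ant1:(1,0)->E->(1,1) | ant2:(1,1)->W->(1,0)
  grid max=3 at (0,2)
Step 3: ant0:(0,3)->W->(0,2) | ant1:(1,1)->W->(1,0) | ant2:(1,0)->E->(1,1)
  grid max=4 at (0,2)
Step 4: ant0:(0,2)->E->(0,3) | ant1:(1,0)->E->(1,1) | ant2:(1,1)->W->(1,0)
  grid max=4 at (1,0)
Final grid:
  0 0 3 1
  4 4 0 0
  0 0 0 0
  0 0 0 0
  0 0 0 0
Max pheromone 4 at (1,0)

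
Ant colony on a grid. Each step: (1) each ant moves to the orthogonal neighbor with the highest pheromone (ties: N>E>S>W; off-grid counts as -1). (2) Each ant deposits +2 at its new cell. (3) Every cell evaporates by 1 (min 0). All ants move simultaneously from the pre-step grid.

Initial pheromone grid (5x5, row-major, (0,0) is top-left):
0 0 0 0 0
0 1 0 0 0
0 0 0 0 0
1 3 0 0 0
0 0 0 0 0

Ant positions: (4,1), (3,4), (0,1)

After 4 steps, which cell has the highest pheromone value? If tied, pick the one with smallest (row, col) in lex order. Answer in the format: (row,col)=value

Step 1: ant0:(4,1)->N->(3,1) | ant1:(3,4)->N->(2,4) | ant2:(0,1)->S->(1,1)
  grid max=4 at (3,1)
Step 2: ant0:(3,1)->N->(2,1) | ant1:(2,4)->N->(1,4) | ant2:(1,1)->N->(0,1)
  grid max=3 at (3,1)
Step 3: ant0:(2,1)->S->(3,1) | ant1:(1,4)->N->(0,4) | ant2:(0,1)->S->(1,1)
  grid max=4 at (3,1)
Step 4: ant0:(3,1)->N->(2,1) | ant1:(0,4)->S->(1,4) | ant2:(1,1)->N->(0,1)
  grid max=3 at (3,1)
Final grid:
  0 1 0 0 0
  0 1 0 0 1
  0 1 0 0 0
  0 3 0 0 0
  0 0 0 0 0
Max pheromone 3 at (3,1)

Answer: (3,1)=3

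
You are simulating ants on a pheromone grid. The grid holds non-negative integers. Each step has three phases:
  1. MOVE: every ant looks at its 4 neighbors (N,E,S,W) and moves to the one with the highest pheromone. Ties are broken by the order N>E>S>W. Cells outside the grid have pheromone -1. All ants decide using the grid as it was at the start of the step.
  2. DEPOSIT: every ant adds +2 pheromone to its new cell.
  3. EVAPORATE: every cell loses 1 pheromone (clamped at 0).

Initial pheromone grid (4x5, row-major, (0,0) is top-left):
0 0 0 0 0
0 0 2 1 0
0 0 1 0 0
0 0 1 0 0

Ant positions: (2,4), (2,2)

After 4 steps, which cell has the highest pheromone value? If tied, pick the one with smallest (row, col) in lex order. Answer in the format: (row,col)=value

Answer: (1,2)=2

Derivation:
Step 1: ant0:(2,4)->N->(1,4) | ant1:(2,2)->N->(1,2)
  grid max=3 at (1,2)
Step 2: ant0:(1,4)->N->(0,4) | ant1:(1,2)->N->(0,2)
  grid max=2 at (1,2)
Step 3: ant0:(0,4)->S->(1,4) | ant1:(0,2)->S->(1,2)
  grid max=3 at (1,2)
Step 4: ant0:(1,4)->N->(0,4) | ant1:(1,2)->N->(0,2)
  grid max=2 at (1,2)
Final grid:
  0 0 1 0 1
  0 0 2 0 0
  0 0 0 0 0
  0 0 0 0 0
Max pheromone 2 at (1,2)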